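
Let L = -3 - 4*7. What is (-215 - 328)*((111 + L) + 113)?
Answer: -104799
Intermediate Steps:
L = -31 (L = -3 - 28 = -31)
(-215 - 328)*((111 + L) + 113) = (-215 - 328)*((111 - 31) + 113) = -543*(80 + 113) = -543*193 = -104799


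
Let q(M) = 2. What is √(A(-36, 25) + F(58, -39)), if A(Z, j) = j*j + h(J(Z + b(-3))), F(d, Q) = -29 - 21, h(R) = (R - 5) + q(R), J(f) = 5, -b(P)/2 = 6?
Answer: √577 ≈ 24.021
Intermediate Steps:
b(P) = -12 (b(P) = -2*6 = -12)
h(R) = -3 + R (h(R) = (R - 5) + 2 = (-5 + R) + 2 = -3 + R)
F(d, Q) = -50
A(Z, j) = 2 + j² (A(Z, j) = j*j + (-3 + 5) = j² + 2 = 2 + j²)
√(A(-36, 25) + F(58, -39)) = √((2 + 25²) - 50) = √((2 + 625) - 50) = √(627 - 50) = √577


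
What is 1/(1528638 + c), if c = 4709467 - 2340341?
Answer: 1/3897764 ≈ 2.5656e-7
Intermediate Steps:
c = 2369126
1/(1528638 + c) = 1/(1528638 + 2369126) = 1/3897764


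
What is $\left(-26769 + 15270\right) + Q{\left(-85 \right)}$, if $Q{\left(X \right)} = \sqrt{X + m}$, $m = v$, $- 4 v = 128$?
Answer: $-11499 + 3 i \sqrt{13} \approx -11499.0 + 10.817 i$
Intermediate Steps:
$v = -32$ ($v = \left(- \frac{1}{4}\right) 128 = -32$)
$m = -32$
$Q{\left(X \right)} = \sqrt{-32 + X}$ ($Q{\left(X \right)} = \sqrt{X - 32} = \sqrt{-32 + X}$)
$\left(-26769 + 15270\right) + Q{\left(-85 \right)} = \left(-26769 + 15270\right) + \sqrt{-32 - 85} = -11499 + \sqrt{-117} = -11499 + 3 i \sqrt{13}$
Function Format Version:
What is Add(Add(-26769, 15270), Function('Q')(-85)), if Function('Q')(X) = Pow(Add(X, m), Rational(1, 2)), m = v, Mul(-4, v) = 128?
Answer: Add(-11499, Mul(3, I, Pow(13, Rational(1, 2)))) ≈ Add(-11499., Mul(10.817, I))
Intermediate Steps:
v = -32 (v = Mul(Rational(-1, 4), 128) = -32)
m = -32
Function('Q')(X) = Pow(Add(-32, X), Rational(1, 2)) (Function('Q')(X) = Pow(Add(X, -32), Rational(1, 2)) = Pow(Add(-32, X), Rational(1, 2)))
Add(Add(-26769, 15270), Function('Q')(-85)) = Add(Add(-26769, 15270), Pow(Add(-32, -85), Rational(1, 2))) = Add(-11499, Pow(-117, Rational(1, 2))) = Add(-11499, Mul(3, I, Pow(13, Rational(1, 2))))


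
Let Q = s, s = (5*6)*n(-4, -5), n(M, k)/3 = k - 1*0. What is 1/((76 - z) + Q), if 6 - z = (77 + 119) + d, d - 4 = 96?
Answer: -1/84 ≈ -0.011905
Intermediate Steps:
n(M, k) = 3*k (n(M, k) = 3*(k - 1*0) = 3*(k + 0) = 3*k)
d = 100 (d = 4 + 96 = 100)
z = -290 (z = 6 - ((77 + 119) + 100) = 6 - (196 + 100) = 6 - 1*296 = 6 - 296 = -290)
s = -450 (s = (5*6)*(3*(-5)) = 30*(-15) = -450)
Q = -450
1/((76 - z) + Q) = 1/((76 - 1*(-290)) - 450) = 1/((76 + 290) - 450) = 1/(366 - 450) = 1/(-84) = -1/84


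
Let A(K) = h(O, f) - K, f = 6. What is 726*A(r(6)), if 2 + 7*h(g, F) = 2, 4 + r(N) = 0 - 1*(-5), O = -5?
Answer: -726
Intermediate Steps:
r(N) = 1 (r(N) = -4 + (0 - 1*(-5)) = -4 + (0 + 5) = -4 + 5 = 1)
h(g, F) = 0 (h(g, F) = -2/7 + (⅐)*2 = -2/7 + 2/7 = 0)
A(K) = -K (A(K) = 0 - K = -K)
726*A(r(6)) = 726*(-1*1) = 726*(-1) = -726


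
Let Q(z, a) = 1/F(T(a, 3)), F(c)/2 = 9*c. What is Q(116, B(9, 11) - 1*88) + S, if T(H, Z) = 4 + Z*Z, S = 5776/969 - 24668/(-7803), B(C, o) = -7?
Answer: 1851547/202878 ≈ 9.1264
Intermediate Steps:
S = 71180/7803 (S = 5776*(1/969) - 24668*(-1/7803) = 304/51 + 24668/7803 = 71180/7803 ≈ 9.1221)
T(H, Z) = 4 + Z²
F(c) = 18*c (F(c) = 2*(9*c) = 18*c)
Q(z, a) = 1/234 (Q(z, a) = 1/(18*(4 + 3²)) = 1/(18*(4 + 9)) = 1/(18*13) = 1/234)
Q(116, B(9, 11) - 1*88) + S = 1/234 + 71180/7803 = 1851547/202878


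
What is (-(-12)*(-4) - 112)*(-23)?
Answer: 3680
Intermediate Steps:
(-(-12)*(-4) - 112)*(-23) = (-12*4 - 112)*(-23) = (-48 - 112)*(-23) = -160*(-23) = 3680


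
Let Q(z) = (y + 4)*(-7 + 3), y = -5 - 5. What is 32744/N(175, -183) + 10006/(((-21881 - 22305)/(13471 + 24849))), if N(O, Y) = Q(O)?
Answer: -484718231/66279 ≈ -7313.3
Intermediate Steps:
y = -10
Q(z) = 24 (Q(z) = (-10 + 4)*(-7 + 3) = -6*(-4) = 24)
N(O, Y) = 24
32744/N(175, -183) + 10006/(((-21881 - 22305)/(13471 + 24849))) = 32744/24 + 10006/(((-21881 - 22305)/(13471 + 24849))) = 32744*(1/24) + 10006/((-44186/38320)) = 4093/3 + 10006/((-44186*1/38320)) = 4093/3 + 10006/(-22093/19160) = 4093/3 + 10006*(-19160/22093) = 4093/3 - 191714960/22093 = -484718231/66279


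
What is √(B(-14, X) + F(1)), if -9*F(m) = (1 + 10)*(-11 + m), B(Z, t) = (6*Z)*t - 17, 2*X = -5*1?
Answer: √1847/3 ≈ 14.326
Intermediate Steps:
X = -5/2 (X = (-5*1)/2 = (½)*(-5) = -5/2 ≈ -2.5000)
B(Z, t) = -17 + 6*Z*t (B(Z, t) = 6*Z*t - 17 = -17 + 6*Z*t)
F(m) = 121/9 - 11*m/9 (F(m) = -(1 + 10)*(-11 + m)/9 = -11*(-11 + m)/9 = -(-121 + 11*m)/9 = 121/9 - 11*m/9)
√(B(-14, X) + F(1)) = √((-17 + 6*(-14)*(-5/2)) + (121/9 - 11/9*1)) = √((-17 + 210) + (121/9 - 11/9)) = √(193 + 110/9) = √(1847/9) = √1847/3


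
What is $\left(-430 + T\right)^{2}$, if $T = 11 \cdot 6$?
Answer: $132496$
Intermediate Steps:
$T = 66$
$\left(-430 + T\right)^{2} = \left(-430 + 66\right)^{2} = \left(-364\right)^{2} = 132496$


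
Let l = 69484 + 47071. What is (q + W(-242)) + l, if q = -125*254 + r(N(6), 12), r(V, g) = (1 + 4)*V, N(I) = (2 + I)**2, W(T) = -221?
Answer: 84904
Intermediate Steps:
l = 116555
r(V, g) = 5*V
q = -31430 (q = -125*254 + 5*(2 + 6)**2 = -31750 + 5*8**2 = -31750 + 5*64 = -31750 + 320 = -31430)
(q + W(-242)) + l = (-31430 - 221) + 116555 = -31651 + 116555 = 84904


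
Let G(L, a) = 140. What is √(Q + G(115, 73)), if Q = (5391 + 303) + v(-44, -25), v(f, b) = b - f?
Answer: √5853 ≈ 76.505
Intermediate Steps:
Q = 5713 (Q = (5391 + 303) + (-25 - 1*(-44)) = 5694 + (-25 + 44) = 5694 + 19 = 5713)
√(Q + G(115, 73)) = √(5713 + 140) = √5853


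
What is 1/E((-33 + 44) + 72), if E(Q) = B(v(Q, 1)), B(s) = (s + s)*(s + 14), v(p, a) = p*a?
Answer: 1/16102 ≈ 6.2104e-5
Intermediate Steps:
v(p, a) = a*p
B(s) = 2*s*(14 + s) (B(s) = (2*s)*(14 + s) = 2*s*(14 + s))
E(Q) = 2*Q*(14 + Q) (E(Q) = 2*(1*Q)*(14 + 1*Q) = 2*Q*(14 + Q))
1/E((-33 + 44) + 72) = 1/(2*((-33 + 44) + 72)*(14 + ((-33 + 44) + 72))) = 1/(2*(11 + 72)*(14 + (11 + 72))) = 1/(2*83*(14 + 83)) = 1/(2*83*97) = 1/16102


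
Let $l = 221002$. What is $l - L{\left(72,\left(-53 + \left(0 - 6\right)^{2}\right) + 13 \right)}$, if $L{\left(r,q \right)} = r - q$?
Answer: $220926$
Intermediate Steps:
$l - L{\left(72,\left(-53 + \left(0 - 6\right)^{2}\right) + 13 \right)} = 221002 - \left(72 - \left(\left(-53 + \left(0 - 6\right)^{2}\right) + 13\right)\right) = 221002 - \left(72 - \left(\left(-53 + \left(-6\right)^{2}\right) + 13\right)\right) = 221002 - \left(72 - \left(\left(-53 + 36\right) + 13\right)\right) = 221002 - \left(72 - \left(-17 + 13\right)\right) = 221002 - \left(72 - -4\right) = 221002 - \left(72 + 4\right) = 221002 - 76 = 220926$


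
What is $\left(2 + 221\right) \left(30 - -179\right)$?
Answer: $46607$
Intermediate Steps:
$\left(2 + 221\right) \left(30 - -179\right) = 223 \left(30 + 179\right) = 223 \cdot 209 = 46607$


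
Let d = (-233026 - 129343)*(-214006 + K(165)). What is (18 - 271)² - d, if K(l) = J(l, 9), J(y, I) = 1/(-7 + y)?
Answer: -12252753678021/158 ≈ -7.7549e+10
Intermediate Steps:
K(l) = 1/(-7 + l)
d = 12252763791443/158 (d = (-233026 - 129343)*(-214006 + 1/(-7 + 165)) = -362369*(-214006 + 1/158) = -362369*(-33812947/158) = 12252763791443/158 ≈ 7.7549e+10)
(18 - 271)² - d = (18 - 271)² - 1*12252763791443/158 = (-253)² - 12252763791443/158 = 64009 - 12252763791443/158 = -12252753678021/158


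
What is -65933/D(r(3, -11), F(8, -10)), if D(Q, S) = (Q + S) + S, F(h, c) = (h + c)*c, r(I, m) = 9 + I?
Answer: -65933/52 ≈ -1267.9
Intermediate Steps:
F(h, c) = c*(c + h) (F(h, c) = (c + h)*c = c*(c + h))
D(Q, S) = Q + 2*S
-65933/D(r(3, -11), F(8, -10)) = -65933/((9 + 3) + 2*(-10*(-10 + 8))) = -65933/(12 + 2*(-10*(-2))) = -65933/(12 + 2*20) = -65933/(12 + 40) = -65933/52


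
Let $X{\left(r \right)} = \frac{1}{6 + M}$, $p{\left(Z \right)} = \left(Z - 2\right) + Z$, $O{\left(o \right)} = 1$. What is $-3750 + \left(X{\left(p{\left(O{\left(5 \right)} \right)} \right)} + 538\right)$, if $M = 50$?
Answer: $- \frac{179871}{56} \approx -3212.0$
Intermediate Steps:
$p{\left(Z \right)} = -2 + 2 Z$ ($p{\left(Z \right)} = \left(-2 + Z\right) + Z = -2 + 2 Z$)
$X{\left(r \right)} = \frac{1}{56}$ ($X{\left(r \right)} = \frac{1}{6 + 50} = \frac{1}{56}$)
$-3750 + \left(X{\left(p{\left(O{\left(5 \right)} \right)} \right)} + 538\right) = -3750 + \left(\frac{1}{56} + 538\right) = -3750 + \frac{30129}{56} = - \frac{179871}{56}$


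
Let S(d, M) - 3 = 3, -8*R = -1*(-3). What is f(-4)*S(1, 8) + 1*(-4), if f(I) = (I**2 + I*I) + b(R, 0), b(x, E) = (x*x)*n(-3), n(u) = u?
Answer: 5935/32 ≈ 185.47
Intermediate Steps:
R = -3/8 (R = -(-1)*(-3)/8 = -1/8*3 = -3/8 ≈ -0.37500)
S(d, M) = 6 (S(d, M) = 3 + 3 = 6)
b(x, E) = -3*x**2 (b(x, E) = (x*x)*(-3) = x**2*(-3) = -3*x**2)
f(I) = -27/64 + 2*I**2 (f(I) = (I**2 + I*I) - 3*(-3/8)**2 = (I**2 + I**2) - 3*9/64 = 2*I**2 - 27/64 = -27/64 + 2*I**2)
f(-4)*S(1, 8) + 1*(-4) = (-27/64 + 2*(-4)**2)*6 + 1*(-4) = (-27/64 + 2*16)*6 - 4 = (-27/64 + 32)*6 - 4 = (2021/64)*6 - 4 = 6063/32 - 4 = 5935/32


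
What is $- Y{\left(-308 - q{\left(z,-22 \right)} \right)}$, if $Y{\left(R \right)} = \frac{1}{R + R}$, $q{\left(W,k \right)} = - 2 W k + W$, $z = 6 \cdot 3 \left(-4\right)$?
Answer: $- \frac{1}{5864} \approx -0.00017053$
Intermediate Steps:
$z = -72$ ($z = 18 \left(-4\right) = -72$)
$q{\left(W,k \right)} = W - 2 W k$ ($q{\left(W,k \right)} = - 2 W k + W = W - 2 W k$)
$Y{\left(R \right)} = \frac{1}{2 R}$
$- Y{\left(-308 - q{\left(z,-22 \right)} \right)} = - \frac{1}{2 \left(-308 - - 72 \left(1 - -44\right)\right)} = - \frac{1}{2 \left(-308 - - 72 \left(1 + 44\right)\right)} = - \frac{1}{2 \left(-308 - \left(-72\right) 45\right)} = - \frac{1}{2 \left(-308 - -3240\right)} = - \frac{1}{2 \left(-308 + 3240\right)} = - \frac{1}{2 \cdot 2932} = \left(-1\right) \frac{1}{5864} = - \frac{1}{5864}$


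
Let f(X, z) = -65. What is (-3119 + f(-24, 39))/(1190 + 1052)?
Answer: -1592/1121 ≈ -1.4202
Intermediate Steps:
(-3119 + f(-24, 39))/(1190 + 1052) = (-3119 - 65)/(1190 + 1052) = -3184/2242 = -3184*1/2242 = -1592/1121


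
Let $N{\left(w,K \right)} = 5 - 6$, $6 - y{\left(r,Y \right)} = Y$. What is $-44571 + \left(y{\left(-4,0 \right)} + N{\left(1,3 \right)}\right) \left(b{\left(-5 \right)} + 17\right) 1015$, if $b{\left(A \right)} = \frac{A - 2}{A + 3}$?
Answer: $\frac{118933}{2} \approx 59467.0$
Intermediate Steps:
$y{\left(r,Y \right)} = 6 - Y$
$b{\left(A \right)} = \frac{-2 + A}{3 + A}$
$N{\left(w,K \right)} = -1$ ($N{\left(w,K \right)} = 5 - 6 = -1$)
$-44571 + \left(y{\left(-4,0 \right)} + N{\left(1,3 \right)}\right) \left(b{\left(-5 \right)} + 17\right) 1015 = -44571 + \left(\left(6 - 0\right) - 1\right) \left(\frac{-2 - 5}{3 - 5} + 17\right) 1015 = -44571 + \left(\left(6 + 0\right) - 1\right) \left(\frac{1}{-2} \left(-7\right) + 17\right) 1015 = -44571 + \left(6 - 1\right) \left(\left(- \frac{1}{2}\right) \left(-7\right) + 17\right) 1015 = -44571 + 5 \left(\frac{7}{2} + 17\right) 1015 = -44571 + 5 \cdot \frac{41}{2} \cdot 1015 = -44571 + \frac{205}{2} \cdot 1015 = -44571 + \frac{208075}{2} = \frac{118933}{2}$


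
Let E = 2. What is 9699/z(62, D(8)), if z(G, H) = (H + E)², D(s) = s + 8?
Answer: 3233/108 ≈ 29.935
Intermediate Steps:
D(s) = 8 + s
z(G, H) = (2 + H)² (z(G, H) = (H + 2)² = (2 + H)²)
9699/z(62, D(8)) = 9699/((2 + (8 + 8))²) = 9699/((2 + 16)²) = 9699/(18²) = 9699/324 = 9699*(1/324) = 3233/108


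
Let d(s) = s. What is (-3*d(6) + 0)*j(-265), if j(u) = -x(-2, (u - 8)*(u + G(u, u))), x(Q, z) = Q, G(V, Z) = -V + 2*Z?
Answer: -36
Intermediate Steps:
j(u) = 2 (j(u) = -1*(-2) = 2)
(-3*d(6) + 0)*j(-265) = (-3*6 + 0)*2 = (-18 + 0)*2 = -18*2 = -36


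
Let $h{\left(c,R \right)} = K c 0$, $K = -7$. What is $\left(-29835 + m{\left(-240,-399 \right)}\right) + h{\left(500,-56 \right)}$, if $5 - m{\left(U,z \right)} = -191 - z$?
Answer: $-30038$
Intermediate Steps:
$h{\left(c,R \right)} = 0$ ($h{\left(c,R \right)} = - 7 c 0 = 0$)
$m{\left(U,z \right)} = 196 + z$ ($m{\left(U,z \right)} = 5 - \left(-191 - z\right) = 5 + \left(191 + z\right) = 196 + z$)
$\left(-29835 + m{\left(-240,-399 \right)}\right) + h{\left(500,-56 \right)} = \left(-29835 + \left(196 - 399\right)\right) + 0 = \left(-29835 - 203\right) + 0 = -30038 + 0 = -30038$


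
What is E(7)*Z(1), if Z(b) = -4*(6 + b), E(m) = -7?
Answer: 196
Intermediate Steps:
Z(b) = -24 - 4*b
E(7)*Z(1) = -7*(-24 - 4*1) = -7*(-24 - 4) = -7*(-28) = 196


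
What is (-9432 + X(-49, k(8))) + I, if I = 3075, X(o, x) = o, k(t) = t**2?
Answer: -6406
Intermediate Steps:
(-9432 + X(-49, k(8))) + I = (-9432 - 49) + 3075 = -9481 + 3075 = -6406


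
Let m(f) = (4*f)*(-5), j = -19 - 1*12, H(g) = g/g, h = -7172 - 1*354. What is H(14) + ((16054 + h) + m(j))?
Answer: 9149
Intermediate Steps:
h = -7526 (h = -7172 - 354 = -7526)
H(g) = 1
j = -31 (j = -19 - 12 = -31)
m(f) = -20*f
H(14) + ((16054 + h) + m(j)) = 1 + ((16054 - 7526) - 20*(-31)) = 1 + (8528 + 620) = 1 + 9148 = 9149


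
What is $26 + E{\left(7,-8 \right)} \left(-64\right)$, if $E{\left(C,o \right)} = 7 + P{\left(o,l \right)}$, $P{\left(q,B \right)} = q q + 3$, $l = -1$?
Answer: $-4710$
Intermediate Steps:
$P{\left(q,B \right)} = 3 + q^{2}$ ($P{\left(q,B \right)} = q^{2} + 3 = 3 + q^{2}$)
$E{\left(C,o \right)} = 10 + o^{2}$ ($E{\left(C,o \right)} = 7 + \left(3 + o^{2}\right) = 10 + o^{2}$)
$26 + E{\left(7,-8 \right)} \left(-64\right) = 26 + \left(10 + \left(-8\right)^{2}\right) \left(-64\right) = 26 + \left(10 + 64\right) \left(-64\right) = 26 + 74 \left(-64\right) = 26 - 4736 = -4710$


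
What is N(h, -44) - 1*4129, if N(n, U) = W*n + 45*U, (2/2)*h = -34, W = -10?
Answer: -5769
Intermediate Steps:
h = -34
N(n, U) = -10*n + 45*U
N(h, -44) - 1*4129 = (-10*(-34) + 45*(-44)) - 1*4129 = (340 - 1980) - 4129 = -1640 - 4129 = -5769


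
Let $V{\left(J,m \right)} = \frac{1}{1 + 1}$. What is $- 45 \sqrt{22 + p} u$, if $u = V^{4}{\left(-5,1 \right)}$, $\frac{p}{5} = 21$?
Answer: $- \frac{45 \sqrt{127}}{16} \approx -31.695$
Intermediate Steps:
$p = 105$ ($p = 5 \cdot 21 = 105$)
$V{\left(J,m \right)} = \frac{1}{2}$
$u = \frac{1}{16}$ ($u = \left(\frac{1}{2}\right)^{4} = \frac{1}{16} \approx 0.0625$)
$- 45 \sqrt{22 + p} u = - 45 \sqrt{22 + 105} \cdot \frac{1}{16} = - 45 \sqrt{127} \cdot \frac{1}{16} = - \frac{45 \sqrt{127}}{16}$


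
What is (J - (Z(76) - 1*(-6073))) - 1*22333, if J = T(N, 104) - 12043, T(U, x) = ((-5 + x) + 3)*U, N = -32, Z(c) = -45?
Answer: -43668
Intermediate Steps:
T(U, x) = U*(-2 + x) (T(U, x) = (-2 + x)*U = U*(-2 + x))
J = -15307 (J = -32*(-2 + 104) - 12043 = -32*102 - 12043 = -3264 - 12043 = -15307)
(J - (Z(76) - 1*(-6073))) - 1*22333 = (-15307 - (-45 - 1*(-6073))) - 1*22333 = (-15307 - (-45 + 6073)) - 22333 = (-15307 - 1*6028) - 22333 = (-15307 - 6028) - 22333 = -21335 - 22333 = -43668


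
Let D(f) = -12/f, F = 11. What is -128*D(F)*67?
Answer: 102912/11 ≈ 9355.6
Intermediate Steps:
-128*D(F)*67 = -(-1536)/11*67 = -128*(-12/11)*67 = (1536/11)*67 = 102912/11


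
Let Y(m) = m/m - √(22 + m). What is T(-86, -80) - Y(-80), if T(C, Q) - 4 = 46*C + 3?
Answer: -3950 + I*√58 ≈ -3950.0 + 7.6158*I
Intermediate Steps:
T(C, Q) = 7 + 46*C (T(C, Q) = 4 + (46*C + 3) = 4 + (3 + 46*C) = 7 + 46*C)
Y(m) = 1 - √(22 + m)
T(-86, -80) - Y(-80) = (7 + 46*(-86)) - (1 - √(22 - 80)) = (7 - 3956) - (1 - √(-58)) = -3949 - (1 - I*√58) = -3949 + (-1 + I*√58) = -3950 + I*√58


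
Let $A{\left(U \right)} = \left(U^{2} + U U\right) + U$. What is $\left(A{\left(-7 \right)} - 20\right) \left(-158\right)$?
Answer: $-11218$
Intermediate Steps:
$A{\left(U \right)} = U + 2 U^{2}$ ($A{\left(U \right)} = \left(U^{2} + U^{2}\right) + U = 2 U^{2} + U = U + 2 U^{2}$)
$\left(A{\left(-7 \right)} - 20\right) \left(-158\right) = \left(- 7 \left(1 + 2 \left(-7\right)\right) - 20\right) \left(-158\right) = \left(- 7 \left(1 - 14\right) - 20\right) \left(-158\right) = \left(\left(-7\right) \left(-13\right) - 20\right) \left(-158\right) = \left(91 - 20\right) \left(-158\right) = 71 \left(-158\right) = -11218$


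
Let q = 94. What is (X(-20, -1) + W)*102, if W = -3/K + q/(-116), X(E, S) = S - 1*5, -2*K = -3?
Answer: -26061/29 ≈ -898.66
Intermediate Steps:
K = 3/2 (K = -1/2*(-3) = 3/2 ≈ 1.5000)
X(E, S) = -5 + S (X(E, S) = S - 5 = -5 + S)
W = -163/58 (W = -3/3/2 + 94/(-116) = -3*2/3 + 94*(-1/116) = -2 - 47/58 = -163/58 ≈ -2.8103)
(X(-20, -1) + W)*102 = ((-5 - 1) - 163/58)*102 = (-6 - 163/58)*102 = -511/58*102 = -26061/29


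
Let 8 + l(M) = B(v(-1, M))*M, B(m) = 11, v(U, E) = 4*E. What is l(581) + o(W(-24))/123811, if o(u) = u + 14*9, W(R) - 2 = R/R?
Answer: 790285742/123811 ≈ 6383.0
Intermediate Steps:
W(R) = 3 (W(R) = 2 + R/R = 2 + 1 = 3)
o(u) = 126 + u (o(u) = u + 126 = 126 + u)
l(M) = -8 + 11*M
l(581) + o(W(-24))/123811 = (-8 + 11*581) + (126 + 3)/123811 = (-8 + 6391) + 129*(1/123811) = 6383 + 129/123811 = 790285742/123811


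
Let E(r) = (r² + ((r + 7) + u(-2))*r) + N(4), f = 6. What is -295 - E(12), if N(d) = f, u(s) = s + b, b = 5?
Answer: -709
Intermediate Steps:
u(s) = 5 + s (u(s) = s + 5 = 5 + s)
N(d) = 6
E(r) = 6 + r² + r*(10 + r) (E(r) = (r² + ((r + 7) + (5 - 2))*r) + 6 = (r² + ((7 + r) + 3)*r) + 6 = (r² + (10 + r)*r) + 6 = (r² + r*(10 + r)) + 6 = 6 + r² + r*(10 + r))
-295 - E(12) = -295 - (6 + 2*12² + 10*12) = -295 - (6 + 2*144 + 120) = -295 - (6 + 288 + 120) = -295 - 1*414 = -295 - 414 = -709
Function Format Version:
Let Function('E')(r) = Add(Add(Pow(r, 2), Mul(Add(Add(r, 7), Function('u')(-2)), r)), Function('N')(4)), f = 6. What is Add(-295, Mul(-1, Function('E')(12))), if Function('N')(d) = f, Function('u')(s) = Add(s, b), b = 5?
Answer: -709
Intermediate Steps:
Function('u')(s) = Add(5, s) (Function('u')(s) = Add(s, 5) = Add(5, s))
Function('N')(d) = 6
Function('E')(r) = Add(6, Pow(r, 2), Mul(r, Add(10, r))) (Function('E')(r) = Add(Add(Pow(r, 2), Mul(Add(Add(r, 7), Add(5, -2)), r)), 6) = Add(Add(Pow(r, 2), Mul(Add(Add(7, r), 3), r)), 6) = Add(Add(Pow(r, 2), Mul(Add(10, r), r)), 6) = Add(Add(Pow(r, 2), Mul(r, Add(10, r))), 6) = Add(6, Pow(r, 2), Mul(r, Add(10, r))))
Add(-295, Mul(-1, Function('E')(12))) = Add(-295, Mul(-1, Add(6, Mul(2, Pow(12, 2)), Mul(10, 12)))) = Add(-295, Mul(-1, Add(6, Mul(2, 144), 120))) = Add(-295, Mul(-1, Add(6, 288, 120))) = Add(-295, Mul(-1, 414)) = Add(-295, -414) = -709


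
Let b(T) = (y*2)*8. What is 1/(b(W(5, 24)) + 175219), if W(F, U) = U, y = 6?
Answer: 1/175315 ≈ 5.7040e-6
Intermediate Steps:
b(T) = 96 (b(T) = (6*2)*8 = 12*8 = 96)
1/(b(W(5, 24)) + 175219) = 1/(96 + 175219) = 1/175315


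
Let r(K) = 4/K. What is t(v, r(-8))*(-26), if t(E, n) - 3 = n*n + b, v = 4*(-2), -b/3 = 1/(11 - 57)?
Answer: -3965/46 ≈ -86.196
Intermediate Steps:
b = 3/46 (b = -3/(11 - 57) = -3/(-46) = -3*(-1/46) = 3/46 ≈ 0.065217)
v = -8
t(E, n) = 141/46 + n² (t(E, n) = 3 + (n*n + 3/46) = 3 + (n² + 3/46) = 3 + (3/46 + n²) = 141/46 + n²)
t(v, r(-8))*(-26) = (141/46 + (4/(-8))²)*(-26) = (141/46 + (4*(-⅛))²)*(-26) = (141/46 + (-½)²)*(-26) = (141/46 + ¼)*(-26) = (305/92)*(-26) = -3965/46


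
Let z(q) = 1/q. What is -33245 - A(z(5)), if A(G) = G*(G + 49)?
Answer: -831371/25 ≈ -33255.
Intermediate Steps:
A(G) = G*(49 + G)
-33245 - A(z(5)) = -33245 - (49 + 1/5)/5 = -33245 - (49 + ⅕)/5 = -33245 - 246/(5*5) = -33245 - 1*246/25 = -33245 - 246/25 = -831371/25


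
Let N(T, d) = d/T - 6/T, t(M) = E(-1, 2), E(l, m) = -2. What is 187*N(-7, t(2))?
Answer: 1496/7 ≈ 213.71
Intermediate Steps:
t(M) = -2
N(T, d) = -6/T + d/T
187*N(-7, t(2)) = 187*((-6 - 2)/(-7)) = 187*(-1/7*(-8)) = 187*(8/7) = 1496/7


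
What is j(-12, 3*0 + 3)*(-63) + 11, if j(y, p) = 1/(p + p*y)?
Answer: 142/11 ≈ 12.909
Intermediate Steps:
j(-12, 3*0 + 3)*(-63) + 11 = (1/((3*0 + 3)*(1 - 12)))*(-63) + 11 = (1/((0 + 3)*(-11)))*(-63) + 11 = (-1/11/3)*(-63) + 11 = ((⅓)*(-1/11))*(-63) + 11 = -1/33*(-63) + 11 = 21/11 + 11 = 142/11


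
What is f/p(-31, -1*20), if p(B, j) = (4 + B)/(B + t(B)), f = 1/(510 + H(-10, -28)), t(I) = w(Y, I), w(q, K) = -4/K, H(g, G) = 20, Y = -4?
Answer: 319/147870 ≈ 0.0021573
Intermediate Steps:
t(I) = -4/I
f = 1/530 (f = 1/(510 + 20) = 1/530 ≈ 0.0018868)
p(B, j) = (4 + B)/(B - 4/B)
f/p(-31, -1*20) = 1/(530*((-31*(4 - 31)/(-4 + (-31)²)))) = 1/(530*((-31*(-27)/(-4 + 961)))) = 1/(530*((-31*(-27)/957))) = 1/(530*((-31*1/957*(-27)))) = 1/(530*(279/319)) = (1/530)*(319/279) = 319/147870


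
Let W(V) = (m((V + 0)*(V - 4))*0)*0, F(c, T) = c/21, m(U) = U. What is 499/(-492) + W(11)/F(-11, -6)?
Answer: -499/492 ≈ -1.0142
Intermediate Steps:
F(c, T) = c/21 (F(c, T) = c*(1/21) = c/21)
W(V) = 0 (W(V) = (((V + 0)*(V - 4))*0)*0 = ((V*(-4 + V))*0)*0 = 0*0 = 0)
499/(-492) + W(11)/F(-11, -6) = 499/(-492) + 0/(((1/21)*(-11))) = 499*(-1/492) + 0/(-11/21) = -499/492 + 0*(-21/11) = -499/492 + 0 = -499/492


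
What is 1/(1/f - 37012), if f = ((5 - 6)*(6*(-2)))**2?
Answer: -144/5329727 ≈ -2.7018e-5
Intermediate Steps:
f = 144 (f = (-1*(-12))**2 = 12**2 = 144)
1/(1/f - 37012) = 1/(1/144 - 37012) = 1/(-5329727/144) = -144/5329727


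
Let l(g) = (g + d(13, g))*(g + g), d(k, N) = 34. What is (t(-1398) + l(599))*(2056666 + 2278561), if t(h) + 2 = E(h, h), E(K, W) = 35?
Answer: 3287693094309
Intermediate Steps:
t(h) = 33 (t(h) = -2 + 35 = 33)
l(g) = 2*g*(34 + g) (l(g) = (g + 34)*(g + g) = (34 + g)*(2*g) = 2*g*(34 + g))
(t(-1398) + l(599))*(2056666 + 2278561) = (33 + 2*599*(34 + 599))*(2056666 + 2278561) = (33 + 2*599*633)*4335227 = (33 + 758334)*4335227 = 758367*4335227 = 3287693094309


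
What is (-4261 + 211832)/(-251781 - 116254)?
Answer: -207571/368035 ≈ -0.56400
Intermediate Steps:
(-4261 + 211832)/(-251781 - 116254) = 207571/(-368035) = 207571*(-1/368035) = -207571/368035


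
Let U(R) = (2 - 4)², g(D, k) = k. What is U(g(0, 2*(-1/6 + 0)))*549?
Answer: 2196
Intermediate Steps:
U(R) = 4 (U(R) = (-2)² = 4)
U(g(0, 2*(-1/6 + 0)))*549 = 4*549 = 2196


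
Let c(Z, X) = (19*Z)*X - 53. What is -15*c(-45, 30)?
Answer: 385545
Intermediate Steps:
c(Z, X) = -53 + 19*X*Z (c(Z, X) = 19*X*Z - 53 = -53 + 19*X*Z)
-15*c(-45, 30) = -15*(-53 + 19*30*(-45)) = -15*(-53 - 25650) = -15*(-25703) = 385545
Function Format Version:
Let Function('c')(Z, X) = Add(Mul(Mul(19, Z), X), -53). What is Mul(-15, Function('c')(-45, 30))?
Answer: 385545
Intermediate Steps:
Function('c')(Z, X) = Add(-53, Mul(19, X, Z)) (Function('c')(Z, X) = Add(Mul(19, X, Z), -53) = Add(-53, Mul(19, X, Z)))
Mul(-15, Function('c')(-45, 30)) = Mul(-15, Add(-53, Mul(19, 30, -45))) = Mul(-15, Add(-53, -25650)) = Mul(-15, -25703) = 385545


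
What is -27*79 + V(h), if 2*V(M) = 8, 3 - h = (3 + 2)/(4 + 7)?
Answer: -2129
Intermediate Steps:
h = 28/11 (h = 3 - (3 + 2)/(4 + 7) = 3 - 5/11 = 28/11 ≈ 2.5455)
V(M) = 4 (V(M) = (½)*8 = 4)
-27*79 + V(h) = -27*79 + 4 = -2133 + 4 = -2129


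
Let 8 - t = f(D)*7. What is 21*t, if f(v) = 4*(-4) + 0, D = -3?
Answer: 2520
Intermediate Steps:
f(v) = -16 (f(v) = -16 + 0 = -16)
t = 120 (t = 8 - (-16)*7 = 8 - 1*(-112) = 8 + 112 = 120)
21*t = 21*120 = 2520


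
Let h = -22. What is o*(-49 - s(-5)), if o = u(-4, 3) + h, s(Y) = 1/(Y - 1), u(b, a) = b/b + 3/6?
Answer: 12013/12 ≈ 1001.1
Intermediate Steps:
u(b, a) = 3/2 (u(b, a) = 1 + 3*(⅙) = 1 + ½ = 3/2)
s(Y) = 1/(-1 + Y)
o = -41/2 (o = 3/2 - 22 = -41/2 ≈ -20.500)
o*(-49 - s(-5)) = -41*(-49 - 1/(-1 - 5))/2 = -41*(-49 - 1/(-6))/2 = -41*(-49 - 1*(-⅙))/2 = -41*(-49 + ⅙)/2 = -41/2*(-293/6) = 12013/12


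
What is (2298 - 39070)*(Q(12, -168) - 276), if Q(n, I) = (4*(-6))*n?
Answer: 20739408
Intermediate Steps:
Q(n, I) = -24*n
(2298 - 39070)*(Q(12, -168) - 276) = (2298 - 39070)*(-24*12 - 276) = -36772*(-288 - 276) = -36772*(-564) = 20739408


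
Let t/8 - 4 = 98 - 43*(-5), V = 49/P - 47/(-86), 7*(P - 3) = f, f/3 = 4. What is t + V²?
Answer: 21389603185/8054244 ≈ 2655.7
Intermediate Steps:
f = 12 (f = 3*4 = 12)
P = 33/7 (P = 3 + (⅐)*12 = 3 + 12/7 = 33/7 ≈ 4.7143)
V = 31049/2838 (V = 49/(33/7) - 47/(-86) = 49*(7/33) - 47*(-1/86) = 343/33 + 47/86 = 31049/2838 ≈ 10.940)
t = 2536 (t = 32 + 8*(98 - 43*(-5)) = 32 + 8*(98 + 215) = 32 + 8*313 = 32 + 2504 = 2536)
t + V² = 2536 + (31049/2838)² = 2536 + 964040401/8054244 = 21389603185/8054244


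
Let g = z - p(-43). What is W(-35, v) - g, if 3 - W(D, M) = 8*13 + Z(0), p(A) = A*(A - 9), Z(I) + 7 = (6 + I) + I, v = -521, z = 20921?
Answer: -18785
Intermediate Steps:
Z(I) = -1 + 2*I (Z(I) = -7 + ((6 + I) + I) = -7 + (6 + 2*I) = -1 + 2*I)
p(A) = A*(-9 + A)
g = 18685 (g = 20921 - (-43)*(-9 - 43) = 20921 - (-43)*(-52) = 20921 - 1*2236 = 20921 - 2236 = 18685)
W(D, M) = -100 (W(D, M) = 3 - (8*13 + (-1 + 2*0)) = 3 - (104 + (-1 + 0)) = 3 - (104 - 1) = 3 - 1*103 = 3 - 103 = -100)
W(-35, v) - g = -100 - 1*18685 = -100 - 18685 = -18785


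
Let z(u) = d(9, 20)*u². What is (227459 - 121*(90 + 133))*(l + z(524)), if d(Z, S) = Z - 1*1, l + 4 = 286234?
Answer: 497749430888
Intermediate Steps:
l = 286230 (l = -4 + 286234 = 286230)
d(Z, S) = -1 + Z (d(Z, S) = Z - 1 = -1 + Z)
z(u) = 8*u² (z(u) = (-1 + 9)*u² = 8*u²)
(227459 - 121*(90 + 133))*(l + z(524)) = (227459 - 121*(90 + 133))*(286230 + 8*524²) = (227459 - 121*223)*(286230 + 8*274576) = (227459 - 26983)*(286230 + 2196608) = 200476*2482838 = 497749430888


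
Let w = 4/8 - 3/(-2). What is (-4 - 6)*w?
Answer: -20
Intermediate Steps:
w = 2 (w = 4*(1/8) - 3*(-1/2) = 1/2 + 3/2 = 2)
(-4 - 6)*w = (-4 - 6)*2 = -10*2 = -20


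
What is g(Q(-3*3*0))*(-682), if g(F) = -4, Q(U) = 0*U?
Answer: 2728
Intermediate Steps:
Q(U) = 0
g(Q(-3*3*0))*(-682) = -4*(-682) = 2728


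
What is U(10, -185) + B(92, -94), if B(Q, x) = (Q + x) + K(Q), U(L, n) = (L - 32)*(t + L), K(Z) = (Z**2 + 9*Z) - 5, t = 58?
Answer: 7789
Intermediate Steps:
K(Z) = -5 + Z**2 + 9*Z
U(L, n) = (-32 + L)*(58 + L) (U(L, n) = (L - 32)*(58 + L) = (-32 + L)*(58 + L))
B(Q, x) = -5 + x + Q**2 + 10*Q (B(Q, x) = (Q + x) + (-5 + Q**2 + 9*Q) = -5 + x + Q**2 + 10*Q)
U(10, -185) + B(92, -94) = (-1856 + 10**2 + 26*10) + (-5 - 94 + 92**2 + 10*92) = (-1856 + 100 + 260) + (-5 - 94 + 8464 + 920) = -1496 + 9285 = 7789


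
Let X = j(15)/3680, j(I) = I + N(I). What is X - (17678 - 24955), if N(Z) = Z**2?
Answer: 334745/46 ≈ 7277.1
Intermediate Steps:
j(I) = I + I**2
X = 3/46 (X = (15*(1 + 15))/3680 = (15*16)*(1/3680) = 240*(1/3680) = 3/46 ≈ 0.065217)
X - (17678 - 24955) = 3/46 - (17678 - 24955) = 3/46 - 1*(-7277) = 3/46 + 7277 = 334745/46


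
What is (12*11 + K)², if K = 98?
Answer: 52900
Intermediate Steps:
(12*11 + K)² = (12*11 + 98)² = (132 + 98)² = 230² = 52900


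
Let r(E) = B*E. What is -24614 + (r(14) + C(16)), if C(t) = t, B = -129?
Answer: -26404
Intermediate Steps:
r(E) = -129*E
-24614 + (r(14) + C(16)) = -24614 + (-129*14 + 16) = -24614 + (-1806 + 16) = -24614 - 1790 = -26404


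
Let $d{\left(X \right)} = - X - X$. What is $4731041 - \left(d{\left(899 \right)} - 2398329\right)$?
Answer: $7131168$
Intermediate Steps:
$d{\left(X \right)} = - 2 X$
$4731041 - \left(d{\left(899 \right)} - 2398329\right) = 4731041 - \left(\left(-2\right) 899 - 2398329\right) = 4731041 - \left(-1798 - 2398329\right) = 4731041 - -2400127 = 4731041 + 2400127 = 7131168$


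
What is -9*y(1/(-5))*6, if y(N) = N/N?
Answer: -54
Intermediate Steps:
y(N) = 1
-9*y(1/(-5))*6 = -9*1*6 = -9*6 = -54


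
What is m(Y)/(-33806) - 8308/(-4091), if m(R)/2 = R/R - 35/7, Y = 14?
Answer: 140446488/69150173 ≈ 2.0310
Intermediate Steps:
m(R) = -8 (m(R) = 2*(R/R - 35/7) = 2*(1 - 35*1/7) = 2*(1 - 5) = 2*(-4) = -8)
m(Y)/(-33806) - 8308/(-4091) = -8/(-33806) - 8308/(-4091) = -8*(-1/33806) - 8308*(-1/4091) = 4/16903 + 8308/4091 = 140446488/69150173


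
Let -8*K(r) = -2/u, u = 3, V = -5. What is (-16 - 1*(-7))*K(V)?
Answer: -3/4 ≈ -0.75000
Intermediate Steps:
K(r) = 1/12 (K(r) = -(-1)/(4*3) = -1/8*(-2/3) = 1/12)
(-16 - 1*(-7))*K(V) = (-16 - 1*(-7))*(1/12) = (-16 + 7)*(1/12) = -9*1/12 = -3/4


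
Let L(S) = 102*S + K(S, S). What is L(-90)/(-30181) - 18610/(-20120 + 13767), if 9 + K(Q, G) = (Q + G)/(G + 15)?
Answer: 3100154399/958699465 ≈ 3.2337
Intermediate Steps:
K(Q, G) = -9 + (G + Q)/(15 + G) (K(Q, G) = -9 + (Q + G)/(G + 15) = -9 + (G + Q)/(15 + G))
L(S) = 102*S + (-135 - 7*S)/(15 + S) (L(S) = 102*S + (-135 + S - 8*S)/(15 + S) = 102*S + (-135 - 7*S)/(15 + S))
L(-90)/(-30181) - 18610/(-20120 + 13767) = ((-135 + 102*(-90)² + 1523*(-90))/(15 - 90))/(-30181) - 18610/(-20120 + 13767) = ((-135 + 102*8100 - 137070)/(-75))*(-1/30181) - 18610/(-6353) = -(-135 + 826200 - 137070)/75*(-1/30181) - 18610*(-1/6353) = -1/75*688995*(-1/30181) + 18610/6353 = -45933/5*(-1/30181) + 18610/6353 = 45933/150905 + 18610/6353 = 3100154399/958699465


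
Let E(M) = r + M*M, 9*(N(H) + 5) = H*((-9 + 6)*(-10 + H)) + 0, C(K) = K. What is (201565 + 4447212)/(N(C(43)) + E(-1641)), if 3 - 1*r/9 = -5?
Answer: 4648777/2692475 ≈ 1.7266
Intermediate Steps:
r = 72 (r = 27 - 9*(-5) = 27 + 45 = 72)
N(H) = -5 + H*(30 - 3*H)/9 (N(H) = -5 + (H*((-9 + 6)*(-10 + H)) + 0)/9 = -5 + (H*(-3*(-10 + H)) + 0)/9 = -5 + (H*(30 - 3*H) + 0)/9 = -5 + (H*(30 - 3*H))/9 = -5 + H*(30 - 3*H)/9)
E(M) = 72 + M**2 (E(M) = 72 + M*M = 72 + M**2)
(201565 + 4447212)/(N(C(43)) + E(-1641)) = (201565 + 4447212)/((-5 - 1/3*43**2 + (10/3)*43) + (72 + (-1641)**2)) = 4648777/((-5 - 1/3*1849 + 430/3) + (72 + 2692881)) = 4648777/((-5 - 1849/3 + 430/3) + 2692953) = 4648777/(-478 + 2692953) = 4648777/2692475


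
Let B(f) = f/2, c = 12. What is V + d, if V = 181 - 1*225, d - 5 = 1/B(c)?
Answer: -233/6 ≈ -38.833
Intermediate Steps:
B(f) = f/2 (B(f) = f*(1/2) = f/2)
d = 31/6 (d = 5 + 1/((1/2)*12) = 5 + 1/6 = 31/6 ≈ 5.1667)
V = -44 (V = 181 - 225 = -44)
V + d = -44 + 31/6 = -233/6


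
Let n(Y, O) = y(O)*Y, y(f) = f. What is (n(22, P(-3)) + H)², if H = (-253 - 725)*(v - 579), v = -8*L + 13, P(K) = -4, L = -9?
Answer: 233331505936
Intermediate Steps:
n(Y, O) = O*Y
v = 85 (v = -8*(-9) + 13 = 72 + 13 = 85)
H = 483132 (H = (-253 - 725)*(85 - 579) = -978*(-494) = 483132)
(n(22, P(-3)) + H)² = (-4*22 + 483132)² = (-88 + 483132)² = 483044² = 233331505936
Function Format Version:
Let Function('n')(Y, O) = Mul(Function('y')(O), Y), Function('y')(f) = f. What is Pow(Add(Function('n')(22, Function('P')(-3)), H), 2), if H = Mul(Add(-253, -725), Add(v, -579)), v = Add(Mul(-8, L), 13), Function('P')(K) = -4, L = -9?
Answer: 233331505936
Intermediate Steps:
Function('n')(Y, O) = Mul(O, Y)
v = 85 (v = Add(Mul(-8, -9), 13) = Add(72, 13) = 85)
H = 483132 (H = Mul(Add(-253, -725), Add(85, -579)) = Mul(-978, -494) = 483132)
Pow(Add(Function('n')(22, Function('P')(-3)), H), 2) = Pow(Add(Mul(-4, 22), 483132), 2) = Pow(Add(-88, 483132), 2) = Pow(483044, 2) = 233331505936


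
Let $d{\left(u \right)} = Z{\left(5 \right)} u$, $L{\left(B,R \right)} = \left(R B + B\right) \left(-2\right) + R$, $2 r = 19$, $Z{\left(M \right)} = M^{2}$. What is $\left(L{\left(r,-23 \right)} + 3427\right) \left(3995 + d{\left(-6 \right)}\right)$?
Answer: $14695590$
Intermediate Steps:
$r = \frac{19}{2}$ ($r = \frac{1}{2} \cdot 19 = \frac{19}{2} \approx 9.5$)
$L{\left(B,R \right)} = R - 2 B - 2 B R$ ($L{\left(B,R \right)} = \left(B R + B\right) \left(-2\right) + R = \left(B + B R\right) \left(-2\right) + R = \left(- 2 B - 2 B R\right) + R = R - 2 B - 2 B R$)
$d{\left(u \right)} = 25 u$ ($d{\left(u \right)} = 5^{2} u = 25 u$)
$\left(L{\left(r,-23 \right)} + 3427\right) \left(3995 + d{\left(-6 \right)}\right) = \left(\left(-23 - 19 - 19 \left(-23\right)\right) + 3427\right) \left(3995 + 25 \left(-6\right)\right) = \left(\left(-23 - 19 + 437\right) + 3427\right) \left(3995 - 150\right) = \left(395 + 3427\right) 3845 = 3822 \cdot 3845 = 14695590$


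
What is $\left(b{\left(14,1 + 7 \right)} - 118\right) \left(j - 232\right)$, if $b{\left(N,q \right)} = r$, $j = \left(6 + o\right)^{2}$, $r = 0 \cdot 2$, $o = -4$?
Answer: $26904$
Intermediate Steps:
$r = 0$
$j = 4$ ($j = \left(6 - 4\right)^{2} = 2^{2} = 4$)
$b{\left(N,q \right)} = 0$
$\left(b{\left(14,1 + 7 \right)} - 118\right) \left(j - 232\right) = \left(0 - 118\right) \left(4 - 232\right) = \left(-118\right) \left(-228\right) = 26904$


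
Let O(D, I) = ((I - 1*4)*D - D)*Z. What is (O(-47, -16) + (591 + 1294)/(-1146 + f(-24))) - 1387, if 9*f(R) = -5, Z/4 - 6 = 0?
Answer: 230107054/10319 ≈ 22299.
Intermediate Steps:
Z = 24 (Z = 24 + 4*0 = 24 + 0 = 24)
f(R) = -5/9 (f(R) = (⅑)*(-5) = -5/9)
O(D, I) = -24*D + 24*D*(-4 + I) (O(D, I) = ((I - 1*4)*D - D)*24 = ((I - 4)*D - D)*24 = ((-4 + I)*D - D)*24 = (D*(-4 + I) - D)*24 = (-D + D*(-4 + I))*24 = -24*D + 24*D*(-4 + I))
(O(-47, -16) + (591 + 1294)/(-1146 + f(-24))) - 1387 = (24*(-47)*(-5 - 16) + (591 + 1294)/(-1146 - 5/9)) - 1387 = (24*(-47)*(-21) + 1885/(-10319/9)) - 1387 = (23688 + 1885*(-9/10319)) - 1387 = (23688 - 16965/10319) - 1387 = 244419507/10319 - 1387 = 230107054/10319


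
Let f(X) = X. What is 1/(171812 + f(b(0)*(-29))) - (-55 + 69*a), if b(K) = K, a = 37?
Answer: -429186375/171812 ≈ -2498.0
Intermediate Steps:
1/(171812 + f(b(0)*(-29))) - (-55 + 69*a) = 1/(171812 + 0*(-29)) - (-55 + 69*37) = 1/(171812 + 0) - (-55 + 2553) = 1/171812 - 1*2498 = 1/171812 - 2498 = -429186375/171812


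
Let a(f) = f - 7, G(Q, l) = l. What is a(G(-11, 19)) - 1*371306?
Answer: -371294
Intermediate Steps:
a(f) = -7 + f
a(G(-11, 19)) - 1*371306 = (-7 + 19) - 1*371306 = 12 - 371306 = -371294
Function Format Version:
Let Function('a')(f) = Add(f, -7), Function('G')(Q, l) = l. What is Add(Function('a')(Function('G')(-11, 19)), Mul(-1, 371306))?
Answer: -371294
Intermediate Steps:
Function('a')(f) = Add(-7, f)
Add(Function('a')(Function('G')(-11, 19)), Mul(-1, 371306)) = Add(Add(-7, 19), Mul(-1, 371306)) = Add(12, -371306) = -371294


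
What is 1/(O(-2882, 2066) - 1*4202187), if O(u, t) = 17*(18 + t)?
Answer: -1/4166759 ≈ -2.3999e-7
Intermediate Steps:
O(u, t) = 306 + 17*t
1/(O(-2882, 2066) - 1*4202187) = 1/((306 + 17*2066) - 1*4202187) = 1/((306 + 35122) - 4202187) = 1/(35428 - 4202187) = 1/(-4166759) = -1/4166759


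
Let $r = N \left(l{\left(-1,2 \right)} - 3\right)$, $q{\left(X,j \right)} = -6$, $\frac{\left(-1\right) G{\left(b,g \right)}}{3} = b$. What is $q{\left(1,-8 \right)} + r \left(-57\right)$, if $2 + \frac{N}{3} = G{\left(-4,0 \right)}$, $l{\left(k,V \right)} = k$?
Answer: $6834$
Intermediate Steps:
$G{\left(b,g \right)} = - 3 b$
$N = 30$ ($N = -6 + 3 \left(\left(-3\right) \left(-4\right)\right) = -6 + 3 \cdot 12 = -6 + 36 = 30$)
$r = -120$ ($r = 30 \left(-1 - 3\right) = 30 \left(-4\right) = -120$)
$q{\left(1,-8 \right)} + r \left(-57\right) = -6 - -6840 = -6 + 6840 = 6834$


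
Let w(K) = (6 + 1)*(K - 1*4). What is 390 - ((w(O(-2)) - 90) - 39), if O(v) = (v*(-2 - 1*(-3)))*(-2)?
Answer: 519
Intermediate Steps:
O(v) = -2*v (O(v) = (v*(-2 + 3))*(-2) = (v*1)*(-2) = v*(-2) = -2*v)
w(K) = -28 + 7*K (w(K) = 7*(K - 4) = 7*(-4 + K) = -28 + 7*K)
390 - ((w(O(-2)) - 90) - 39) = 390 - (((-28 + 7*(-2*(-2))) - 90) - 39) = 390 - (((-28 + 7*4) - 90) - 39) = 390 - (((-28 + 28) - 90) - 39) = 390 - ((0 - 90) - 39) = 390 - (-90 - 39) = 390 - 1*(-129) = 390 + 129 = 519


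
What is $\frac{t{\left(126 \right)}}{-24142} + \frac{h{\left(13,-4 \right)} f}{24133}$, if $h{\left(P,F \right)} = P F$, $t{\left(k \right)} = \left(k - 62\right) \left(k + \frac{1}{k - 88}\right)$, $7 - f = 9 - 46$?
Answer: $- \frac{2373917504}{5534879417} \approx -0.4289$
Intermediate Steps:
$f = 44$ ($f = 7 - \left(9 - 46\right) = 7 - -37 = 7 + 37 = 44$)
$t{\left(k \right)} = \left(-62 + k\right) \left(k + \frac{1}{-88 + k}\right)$
$h{\left(P,F \right)} = F P$
$\frac{t{\left(126 \right)}}{-24142} + \frac{h{\left(13,-4 \right)} f}{24133} = \frac{\frac{1}{-88 + 126} \left(-62 + 126^{3} - 150 \cdot 126^{2} + 5457 \cdot 126\right)}{-24142} + \frac{\left(-4\right) 13 \cdot 44}{24133} = \frac{-62 + 2000376 - 2381400 + 687582}{38} \left(- \frac{1}{24142}\right) + \left(-52\right) 44 \cdot \frac{1}{24133} = \frac{-62 + 2000376 - 2381400 + 687582}{38} \left(- \frac{1}{24142}\right) - \frac{2288}{24133} = \frac{1}{38} \cdot 306496 \left(- \frac{1}{24142}\right) - \frac{2288}{24133} = \frac{153248}{19} \left(- \frac{1}{24142}\right) - \frac{2288}{24133} = - \frac{76624}{229349} - \frac{2288}{24133} = - \frac{2373917504}{5534879417}$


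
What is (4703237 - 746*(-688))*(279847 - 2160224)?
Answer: -9808958414845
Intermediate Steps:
(4703237 - 746*(-688))*(279847 - 2160224) = (4703237 + 513248)*(-1880377) = 5216485*(-1880377) = -9808958414845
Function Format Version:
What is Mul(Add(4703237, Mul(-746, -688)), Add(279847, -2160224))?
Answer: -9808958414845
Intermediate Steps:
Mul(Add(4703237, Mul(-746, -688)), Add(279847, -2160224)) = Mul(Add(4703237, 513248), -1880377) = Mul(5216485, -1880377) = -9808958414845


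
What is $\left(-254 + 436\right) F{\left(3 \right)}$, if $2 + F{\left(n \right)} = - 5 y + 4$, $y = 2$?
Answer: $-1456$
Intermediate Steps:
$F{\left(n \right)} = -8$ ($F{\left(n \right)} = -2 + \left(\left(-5\right) 2 + 4\right) = -2 + \left(-10 + 4\right) = -2 - 6 = -8$)
$\left(-254 + 436\right) F{\left(3 \right)} = \left(-254 + 436\right) \left(-8\right) = 182 \left(-8\right) = -1456$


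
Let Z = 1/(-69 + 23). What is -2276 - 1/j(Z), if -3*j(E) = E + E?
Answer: -2345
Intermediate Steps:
Z = -1/46 (Z = 1/(-46) = -1/46 ≈ -0.021739)
j(E) = -2*E/3 (j(E) = -(E + E)/3 = -2*E/3)
-2276 - 1/j(Z) = -2276 - 1/((-2/3*(-1/46))) = -2276 - 1/1/69 = -2276 - 1*69 = -2276 - 69 = -2345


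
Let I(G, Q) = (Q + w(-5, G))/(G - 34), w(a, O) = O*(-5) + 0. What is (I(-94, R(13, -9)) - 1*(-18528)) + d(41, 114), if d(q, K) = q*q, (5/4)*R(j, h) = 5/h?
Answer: 11638271/576 ≈ 20205.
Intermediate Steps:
w(a, O) = -5*O (w(a, O) = -5*O + 0 = -5*O)
R(j, h) = 4/h (R(j, h) = 4*(5/h)/5 = 4/h)
d(q, K) = q**2
I(G, Q) = (Q - 5*G)/(-34 + G) (I(G, Q) = (Q - 5*G)/(G - 34) = (Q - 5*G)/(-34 + G))
(I(-94, R(13, -9)) - 1*(-18528)) + d(41, 114) = ((4/(-9) - 5*(-94))/(-34 - 94) - 1*(-18528)) + 41**2 = ((4*(-1/9) + 470)/(-128) + 18528) + 1681 = (-(-4/9 + 470)/128 + 18528) + 1681 = (-1/128*4226/9 + 18528) + 1681 = (-2113/576 + 18528) + 1681 = 10670015/576 + 1681 = 11638271/576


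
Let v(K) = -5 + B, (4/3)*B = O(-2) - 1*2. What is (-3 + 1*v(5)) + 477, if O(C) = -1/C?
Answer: 3743/8 ≈ 467.88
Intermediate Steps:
B = -9/8 (B = 3*(-1/(-2) - 1*2)/4 = 3*(-1*(-½) - 2)/4 = 3*(½ - 2)/4 = (¾)*(-3/2) = -9/8 ≈ -1.1250)
v(K) = -49/8 (v(K) = -5 - 9/8 = -49/8)
(-3 + 1*v(5)) + 477 = (-3 + 1*(-49/8)) + 477 = (-3 - 49/8) + 477 = -73/8 + 477 = 3743/8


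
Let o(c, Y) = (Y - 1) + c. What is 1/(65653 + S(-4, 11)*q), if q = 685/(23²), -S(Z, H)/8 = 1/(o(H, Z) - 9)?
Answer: 1587/104196791 ≈ 1.5231e-5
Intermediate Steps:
o(c, Y) = -1 + Y + c (o(c, Y) = (-1 + Y) + c = -1 + Y + c)
S(Z, H) = -8/(-10 + H + Z) (S(Z, H) = -8/((-1 + Z + H) - 9) = -8/((-1 + H + Z) - 9) = -8/(-10 + H + Z))
q = 685/529 ≈ 1.2949
1/(65653 + S(-4, 11)*q) = 1/(65653 - 8/(-10 + 11 - 4)*(685/529)) = 1/(65653 - 8/(-3)*(685/529)) = 1/(65653 - 8*(-⅓)*(685/529)) = 1/(65653 + (8/3)*(685/529)) = 1/(65653 + 5480/1587) = 1/(104196791/1587) = 1587/104196791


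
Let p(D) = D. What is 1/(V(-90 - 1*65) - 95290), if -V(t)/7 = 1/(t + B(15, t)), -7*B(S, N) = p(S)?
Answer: -1100/104818951 ≈ -1.0494e-5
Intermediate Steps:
B(S, N) = -S/7
V(t) = -7/(-15/7 + t) (V(t) = -7/(t - ⅐*15) = -7/(t - 15/7) = -7/(-15/7 + t))
1/(V(-90 - 1*65) - 95290) = 1/(-49/(-15 + 7*(-90 - 1*65)) - 95290) = 1/(-49/(-15 + 7*(-90 - 65)) - 95290) = 1/(-49/(-15 + 7*(-155)) - 95290) = 1/(-49/(-15 - 1085) - 95290) = 1/(-49/(-1100) - 95290) = 1/(-49*(-1/1100) - 95290) = 1/(49/1100 - 95290) = 1/(-104818951/1100) = -1100/104818951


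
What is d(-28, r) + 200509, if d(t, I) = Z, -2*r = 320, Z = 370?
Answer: 200879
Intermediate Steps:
r = -160 (r = -½*320 = -160)
d(t, I) = 370
d(-28, r) + 200509 = 370 + 200509 = 200879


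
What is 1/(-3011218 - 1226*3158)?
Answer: -1/6882926 ≈ -1.4529e-7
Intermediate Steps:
1/(-3011218 - 1226*3158) = 1/(-3011218 - 3871708) = 1/(-6882926) = -1/6882926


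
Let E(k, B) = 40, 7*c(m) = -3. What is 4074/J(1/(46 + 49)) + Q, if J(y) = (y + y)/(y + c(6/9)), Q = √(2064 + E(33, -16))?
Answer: -80898 + 2*√526 ≈ -80852.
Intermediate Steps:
c(m) = -3/7 (c(m) = (⅐)*(-3) = -3/7)
Q = 2*√526 (Q = √(2064 + 40) = √2104 = 2*√526 ≈ 45.869)
J(y) = 2*y/(-3/7 + y) (J(y) = (y + y)/(y - 3/7) = (2*y)/(-3/7 + y) = 2*y/(-3/7 + y))
4074/J(1/(46 + 49)) + Q = 4074/((14/((46 + 49)*(-3 + 7/(46 + 49))))) + 2*√526 = 4074/((14/(95*(-3 + 7/95)))) + 2*√526 = 4074/((14*(1/95)/(-3 + 7*(1/95)))) + 2*√526 = 4074/((14*(1/95)/(-3 + 7/95))) + 2*√526 = 4074/((14*(1/95)/(-278/95))) + 2*√526 = 4074/((14*(1/95)*(-95/278))) + 2*√526 = 4074/(-7/139) + 2*√526 = 4074*(-139/7) + 2*√526 = -80898 + 2*√526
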